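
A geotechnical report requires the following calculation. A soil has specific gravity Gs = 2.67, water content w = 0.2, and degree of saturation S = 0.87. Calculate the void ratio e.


Using the relation e = Gs * w / S
e = 2.67 * 0.2 / 0.87
e = 0.6138


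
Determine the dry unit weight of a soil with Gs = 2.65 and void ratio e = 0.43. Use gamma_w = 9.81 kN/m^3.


Using gamma_d = Gs * gamma_w / (1 + e)
gamma_d = 2.65 * 9.81 / (1 + 0.43)
gamma_d = 2.65 * 9.81 / 1.43
gamma_d = 18.179 kN/m^3


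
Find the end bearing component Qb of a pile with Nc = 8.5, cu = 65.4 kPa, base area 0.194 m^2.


Result: 107.84 kN

Derivation:
Using Qb = Nc * cu * Ab
Qb = 8.5 * 65.4 * 0.194
Qb = 107.84 kN


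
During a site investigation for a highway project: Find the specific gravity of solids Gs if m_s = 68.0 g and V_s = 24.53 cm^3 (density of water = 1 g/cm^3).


Using Gs = m_s / (V_s * rho_w)
Since rho_w = 1 g/cm^3:
Gs = 68.0 / 24.53
Gs = 2.772


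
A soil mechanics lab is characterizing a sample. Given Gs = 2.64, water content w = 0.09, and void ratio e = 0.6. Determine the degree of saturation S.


Result: 0.396

Derivation:
Using S = Gs * w / e
S = 2.64 * 0.09 / 0.6
S = 0.396


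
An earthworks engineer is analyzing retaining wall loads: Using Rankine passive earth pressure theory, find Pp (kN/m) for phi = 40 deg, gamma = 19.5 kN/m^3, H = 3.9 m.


Result: 682.01 kN/m

Derivation:
Compute passive earth pressure coefficient:
Kp = tan^2(45 + phi/2) = tan^2(65.0) = 4.59891
Compute passive force:
Pp = 0.5 * Kp * gamma * H^2
Pp = 0.5 * 4.59891 * 19.5 * 3.9^2
Pp = 682.01 kN/m


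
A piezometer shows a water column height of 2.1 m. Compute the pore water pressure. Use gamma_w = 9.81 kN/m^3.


Using u = gamma_w * h_w
u = 9.81 * 2.1
u = 20.6 kPa


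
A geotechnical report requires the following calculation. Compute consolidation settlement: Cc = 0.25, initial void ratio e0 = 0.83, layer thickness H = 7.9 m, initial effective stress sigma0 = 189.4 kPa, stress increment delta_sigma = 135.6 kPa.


Using Sc = Cc * H / (1 + e0) * log10((sigma0 + delta_sigma) / sigma0)
Stress ratio = (189.4 + 135.6) / 189.4 = 1.71595
log10(1.71595) = 0.234503
Cc * H / (1 + e0) = 0.25 * 7.9 / (1 + 0.83) = 1.07923
Sc = 1.07923 * 0.234503
Sc = 0.2531 m


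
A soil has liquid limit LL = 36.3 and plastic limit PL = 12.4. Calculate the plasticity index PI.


Using PI = LL - PL
PI = 36.3 - 12.4
PI = 23.9


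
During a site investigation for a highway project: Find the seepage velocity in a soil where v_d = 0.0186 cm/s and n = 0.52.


Using v_s = v_d / n
v_s = 0.0186 / 0.52
v_s = 0.03577 cm/s


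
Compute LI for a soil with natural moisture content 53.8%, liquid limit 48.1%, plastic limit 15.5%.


First compute the plasticity index:
PI = LL - PL = 48.1 - 15.5 = 32.6
Then compute the liquidity index:
LI = (w - PL) / PI
LI = (53.8 - 15.5) / 32.6
LI = 1.175


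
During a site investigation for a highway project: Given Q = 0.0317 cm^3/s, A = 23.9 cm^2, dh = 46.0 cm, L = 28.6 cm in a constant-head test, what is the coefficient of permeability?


Result: 0.000825 cm/s

Derivation:
Compute hydraulic gradient:
i = dh / L = 46.0 / 28.6 = 1.60839
Then apply Darcy's law:
k = Q / (A * i)
k = 0.0317 / (23.9 * 1.60839)
k = 0.0317 / 38.4406
k = 0.000825 cm/s


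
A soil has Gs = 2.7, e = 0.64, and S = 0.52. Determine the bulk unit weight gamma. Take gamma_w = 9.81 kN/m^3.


Result: 18.141 kN/m^3

Derivation:
Using gamma = gamma_w * (Gs + S*e) / (1 + e)
Numerator: Gs + S*e = 2.7 + 0.52*0.64 = 3.0328
Denominator: 1 + e = 1 + 0.64 = 1.64
gamma = 9.81 * 3.0328 / 1.64
gamma = 18.141 kN/m^3


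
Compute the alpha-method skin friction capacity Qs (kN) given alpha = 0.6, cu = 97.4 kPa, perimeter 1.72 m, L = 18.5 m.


Using Qs = alpha * cu * perimeter * L
Qs = 0.6 * 97.4 * 1.72 * 18.5
Qs = 1859.56 kN


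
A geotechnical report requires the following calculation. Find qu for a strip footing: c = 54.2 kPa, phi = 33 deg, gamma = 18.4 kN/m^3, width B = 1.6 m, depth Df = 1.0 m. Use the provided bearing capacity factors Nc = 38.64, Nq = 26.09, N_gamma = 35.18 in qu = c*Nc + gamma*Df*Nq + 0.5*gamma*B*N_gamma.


Compute qu = c*Nc + gamma*Df*Nq + 0.5*gamma*B*N_gamma
Term 1: 54.2 * 38.64 = 2094.288
Term 2: 18.4 * 1.0 * 26.09 = 480.056
Term 3: 0.5 * 18.4 * 1.6 * 35.18 = 517.8496
qu = 2094.288 + 480.056 + 517.8496
qu = 3092.19 kPa


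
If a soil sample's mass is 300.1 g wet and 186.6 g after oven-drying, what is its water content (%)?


Using w = (m_wet - m_dry) / m_dry * 100
m_wet - m_dry = 300.1 - 186.6 = 113.5 g
w = 113.5 / 186.6 * 100
w = 60.83 %


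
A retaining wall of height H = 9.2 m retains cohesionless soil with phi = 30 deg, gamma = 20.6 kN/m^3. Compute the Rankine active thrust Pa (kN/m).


Result: 290.6 kN/m

Derivation:
Compute active earth pressure coefficient:
Ka = tan^2(45 - phi/2) = tan^2(30.0) = 0.333333
Compute active force:
Pa = 0.5 * Ka * gamma * H^2
Pa = 0.5 * 0.333333 * 20.6 * 9.2^2
Pa = 290.6 kN/m


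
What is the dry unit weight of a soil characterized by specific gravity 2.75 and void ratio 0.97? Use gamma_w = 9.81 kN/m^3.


Using gamma_d = Gs * gamma_w / (1 + e)
gamma_d = 2.75 * 9.81 / (1 + 0.97)
gamma_d = 2.75 * 9.81 / 1.97
gamma_d = 13.694 kN/m^3


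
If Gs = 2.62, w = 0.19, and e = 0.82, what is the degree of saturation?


Using S = Gs * w / e
S = 2.62 * 0.19 / 0.82
S = 0.6071


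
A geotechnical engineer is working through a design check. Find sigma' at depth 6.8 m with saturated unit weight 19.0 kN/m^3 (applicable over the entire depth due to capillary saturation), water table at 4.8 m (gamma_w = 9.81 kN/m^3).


Total stress = gamma_sat * depth
sigma = 19.0 * 6.8 = 129.2 kPa
Pore water pressure u = gamma_w * (depth - d_wt)
u = 9.81 * (6.8 - 4.8) = 19.62 kPa
Effective stress = sigma - u
sigma' = 129.2 - 19.62 = 109.58 kPa


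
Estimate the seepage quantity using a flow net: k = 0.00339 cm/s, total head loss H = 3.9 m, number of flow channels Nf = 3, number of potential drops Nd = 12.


Convert k to m/s for unit consistency with H:
k = 0.00339 cm/s = 0.00339 / 100 m/s = 3.39e-05 m/s
Using q = k * H * Nf / Nd
Nf / Nd = 3 / 12 = 0.25
q = 3.39e-05 * 3.9 * 0.25
q = 3.305e-05 m^3/s per m


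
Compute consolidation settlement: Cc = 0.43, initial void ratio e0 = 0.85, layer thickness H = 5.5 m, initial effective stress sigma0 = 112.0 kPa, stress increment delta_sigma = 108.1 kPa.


Result: 0.3751 m

Derivation:
Using Sc = Cc * H / (1 + e0) * log10((sigma0 + delta_sigma) / sigma0)
Stress ratio = (112.0 + 108.1) / 112.0 = 1.96518
log10(1.96518) = 0.293402
Cc * H / (1 + e0) = 0.43 * 5.5 / (1 + 0.85) = 1.27838
Sc = 1.27838 * 0.293402
Sc = 0.3751 m


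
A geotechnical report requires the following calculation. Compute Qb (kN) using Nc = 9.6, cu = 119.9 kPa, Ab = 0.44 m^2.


Result: 506.46 kN

Derivation:
Using Qb = Nc * cu * Ab
Qb = 9.6 * 119.9 * 0.44
Qb = 506.46 kN


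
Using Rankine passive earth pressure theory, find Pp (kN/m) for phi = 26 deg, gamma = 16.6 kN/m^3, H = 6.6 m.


Compute passive earth pressure coefficient:
Kp = tan^2(45 + phi/2) = tan^2(58.0) = 2.561071
Compute passive force:
Pp = 0.5 * Kp * gamma * H^2
Pp = 0.5 * 2.561071 * 16.6 * 6.6^2
Pp = 925.95 kN/m


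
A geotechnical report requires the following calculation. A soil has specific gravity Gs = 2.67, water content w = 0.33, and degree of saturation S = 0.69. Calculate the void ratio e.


Using the relation e = Gs * w / S
e = 2.67 * 0.33 / 0.69
e = 1.277


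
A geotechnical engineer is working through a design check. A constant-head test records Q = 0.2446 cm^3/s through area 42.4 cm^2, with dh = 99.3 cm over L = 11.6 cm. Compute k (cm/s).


Result: 0.000674 cm/s

Derivation:
Compute hydraulic gradient:
i = dh / L = 99.3 / 11.6 = 8.56034
Then apply Darcy's law:
k = Q / (A * i)
k = 0.2446 / (42.4 * 8.56034)
k = 0.2446 / 362.959
k = 0.000674 cm/s


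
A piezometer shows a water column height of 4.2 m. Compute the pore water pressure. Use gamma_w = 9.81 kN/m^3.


Result: 41.2 kPa

Derivation:
Using u = gamma_w * h_w
u = 9.81 * 4.2
u = 41.2 kPa


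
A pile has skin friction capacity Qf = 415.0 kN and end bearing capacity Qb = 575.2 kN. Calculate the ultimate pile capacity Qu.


Result: 990.2 kN

Derivation:
Using Qu = Qf + Qb
Qu = 415.0 + 575.2
Qu = 990.2 kN


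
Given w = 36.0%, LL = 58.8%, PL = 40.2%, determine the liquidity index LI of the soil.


First compute the plasticity index:
PI = LL - PL = 58.8 - 40.2 = 18.6
Then compute the liquidity index:
LI = (w - PL) / PI
LI = (36.0 - 40.2) / 18.6
LI = -0.226


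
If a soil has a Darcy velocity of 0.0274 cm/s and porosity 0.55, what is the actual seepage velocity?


Result: 0.04982 cm/s

Derivation:
Using v_s = v_d / n
v_s = 0.0274 / 0.55
v_s = 0.04982 cm/s


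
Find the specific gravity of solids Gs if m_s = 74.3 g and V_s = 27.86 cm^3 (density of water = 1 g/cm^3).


Using Gs = m_s / (V_s * rho_w)
Since rho_w = 1 g/cm^3:
Gs = 74.3 / 27.86
Gs = 2.667


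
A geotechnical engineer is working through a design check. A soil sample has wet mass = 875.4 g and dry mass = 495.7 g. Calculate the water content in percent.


Using w = (m_wet - m_dry) / m_dry * 100
m_wet - m_dry = 875.4 - 495.7 = 379.7 g
w = 379.7 / 495.7 * 100
w = 76.6 %


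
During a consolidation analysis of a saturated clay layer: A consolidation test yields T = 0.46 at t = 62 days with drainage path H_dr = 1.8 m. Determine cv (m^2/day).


Using cv = T * H_dr^2 / t
H_dr^2 = 1.8^2 = 3.24
cv = 0.46 * 3.24 / 62
cv = 0.02404 m^2/day


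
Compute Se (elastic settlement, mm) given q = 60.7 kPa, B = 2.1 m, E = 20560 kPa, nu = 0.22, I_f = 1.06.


Result: 6.254 mm

Derivation:
Using Se = q * B * (1 - nu^2) * I_f / E
1 - nu^2 = 1 - 0.22^2 = 0.9516
Se = 60.7 * 2.1 * 0.9516 * 1.06 / 20560
Se = 0.006254 m
Convert to mm: Se = 0.006254 * 1000 = 6.254 mm


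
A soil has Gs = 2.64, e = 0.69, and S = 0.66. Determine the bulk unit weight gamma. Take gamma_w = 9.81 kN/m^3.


Result: 17.968 kN/m^3

Derivation:
Using gamma = gamma_w * (Gs + S*e) / (1 + e)
Numerator: Gs + S*e = 2.64 + 0.66*0.69 = 3.0954
Denominator: 1 + e = 1 + 0.69 = 1.69
gamma = 9.81 * 3.0954 / 1.69
gamma = 17.968 kN/m^3


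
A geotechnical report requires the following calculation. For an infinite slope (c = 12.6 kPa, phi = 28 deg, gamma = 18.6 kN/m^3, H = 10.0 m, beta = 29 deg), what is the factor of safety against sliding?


Result: 1.119

Derivation:
Using Fs = c / (gamma*H*sin(beta)*cos(beta)) + tan(phi)/tan(beta)
Cohesion contribution = 12.6 / (18.6*10.0*sin(29)*cos(29))
Cohesion contribution = 0.15976
Friction contribution = tan(28)/tan(29) = 0.959229
Fs = 0.15976 + 0.959229
Fs = 1.119


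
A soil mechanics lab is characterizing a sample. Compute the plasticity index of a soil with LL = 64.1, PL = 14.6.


Result: 49.5

Derivation:
Using PI = LL - PL
PI = 64.1 - 14.6
PI = 49.5


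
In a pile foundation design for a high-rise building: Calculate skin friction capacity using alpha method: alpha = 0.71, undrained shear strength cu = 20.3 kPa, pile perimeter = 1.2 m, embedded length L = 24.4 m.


Using Qs = alpha * cu * perimeter * L
Qs = 0.71 * 20.3 * 1.2 * 24.4
Qs = 422.01 kN


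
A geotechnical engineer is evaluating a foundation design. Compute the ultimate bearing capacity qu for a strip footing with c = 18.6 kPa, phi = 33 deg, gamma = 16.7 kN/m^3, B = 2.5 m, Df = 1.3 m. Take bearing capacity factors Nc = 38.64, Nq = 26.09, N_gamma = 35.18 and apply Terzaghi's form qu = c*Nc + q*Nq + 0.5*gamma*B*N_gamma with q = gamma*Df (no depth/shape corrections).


Result: 2019.5 kPa

Derivation:
Compute qu = c*Nc + gamma*Df*Nq + 0.5*gamma*B*N_gamma
Term 1: 18.6 * 38.64 = 718.704
Term 2: 16.7 * 1.3 * 26.09 = 566.4139
Term 3: 0.5 * 16.7 * 2.5 * 35.18 = 734.3825
qu = 718.704 + 566.4139 + 734.3825
qu = 2019.5 kPa


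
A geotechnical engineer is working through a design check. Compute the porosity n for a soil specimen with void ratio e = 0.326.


Using the relation n = e / (1 + e)
n = 0.326 / (1 + 0.326)
n = 0.326 / 1.326
n = 0.2459


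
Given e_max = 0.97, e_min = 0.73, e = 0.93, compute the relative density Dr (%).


Using Dr = (e_max - e) / (e_max - e_min) * 100
e_max - e = 0.97 - 0.93 = 0.04
e_max - e_min = 0.97 - 0.73 = 0.24
Dr = 0.04 / 0.24 * 100
Dr = 16.67 %


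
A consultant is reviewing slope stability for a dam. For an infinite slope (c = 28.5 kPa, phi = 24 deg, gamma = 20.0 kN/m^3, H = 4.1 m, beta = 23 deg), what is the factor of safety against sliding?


Result: 2.015

Derivation:
Using Fs = c / (gamma*H*sin(beta)*cos(beta)) + tan(phi)/tan(beta)
Cohesion contribution = 28.5 / (20.0*4.1*sin(23)*cos(23))
Cohesion contribution = 0.966333
Friction contribution = tan(24)/tan(23) = 1.04889
Fs = 0.966333 + 1.04889
Fs = 2.015


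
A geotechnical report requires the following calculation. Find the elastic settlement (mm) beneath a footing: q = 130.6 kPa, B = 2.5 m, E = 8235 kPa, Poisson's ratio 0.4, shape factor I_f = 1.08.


Using Se = q * B * (1 - nu^2) * I_f / E
1 - nu^2 = 1 - 0.4^2 = 0.84
Se = 130.6 * 2.5 * 0.84 * 1.08 / 8235
Se = 0.035969 m
Convert to mm: Se = 0.035969 * 1000 = 35.969 mm


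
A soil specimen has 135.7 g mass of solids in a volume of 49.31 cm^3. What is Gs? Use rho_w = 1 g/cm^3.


Using Gs = m_s / (V_s * rho_w)
Since rho_w = 1 g/cm^3:
Gs = 135.7 / 49.31
Gs = 2.752


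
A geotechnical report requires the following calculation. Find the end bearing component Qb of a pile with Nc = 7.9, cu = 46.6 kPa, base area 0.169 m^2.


Using Qb = Nc * cu * Ab
Qb = 7.9 * 46.6 * 0.169
Qb = 62.22 kN


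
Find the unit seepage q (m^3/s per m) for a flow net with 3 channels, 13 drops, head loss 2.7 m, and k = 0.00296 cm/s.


Convert k to m/s for unit consistency with H:
k = 0.00296 cm/s = 0.00296 / 100 m/s = 2.96e-05 m/s
Using q = k * H * Nf / Nd
Nf / Nd = 3 / 13 = 0.2308
q = 2.96e-05 * 2.7 * 0.2308
q = 1.844e-05 m^3/s per m


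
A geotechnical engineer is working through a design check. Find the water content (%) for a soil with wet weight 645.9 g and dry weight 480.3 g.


Using w = (m_wet - m_dry) / m_dry * 100
m_wet - m_dry = 645.9 - 480.3 = 165.6 g
w = 165.6 / 480.3 * 100
w = 34.48 %


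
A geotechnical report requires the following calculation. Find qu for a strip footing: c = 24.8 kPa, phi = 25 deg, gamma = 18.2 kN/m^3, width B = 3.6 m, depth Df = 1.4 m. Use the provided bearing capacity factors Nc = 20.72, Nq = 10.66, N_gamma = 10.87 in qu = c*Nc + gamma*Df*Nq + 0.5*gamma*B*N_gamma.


Compute qu = c*Nc + gamma*Df*Nq + 0.5*gamma*B*N_gamma
Term 1: 24.8 * 20.72 = 513.856
Term 2: 18.2 * 1.4 * 10.66 = 271.6168
Term 3: 0.5 * 18.2 * 3.6 * 10.87 = 356.1012
qu = 513.856 + 271.6168 + 356.1012
qu = 1141.57 kPa


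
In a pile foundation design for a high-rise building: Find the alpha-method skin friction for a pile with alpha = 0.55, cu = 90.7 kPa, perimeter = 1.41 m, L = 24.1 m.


Result: 1695.14 kN

Derivation:
Using Qs = alpha * cu * perimeter * L
Qs = 0.55 * 90.7 * 1.41 * 24.1
Qs = 1695.14 kN


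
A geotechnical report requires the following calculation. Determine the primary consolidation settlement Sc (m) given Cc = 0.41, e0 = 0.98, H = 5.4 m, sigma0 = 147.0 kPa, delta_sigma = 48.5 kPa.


Using Sc = Cc * H / (1 + e0) * log10((sigma0 + delta_sigma) / sigma0)
Stress ratio = (147.0 + 48.5) / 147.0 = 1.32993
log10(1.32993) = 0.123829
Cc * H / (1 + e0) = 0.41 * 5.4 / (1 + 0.98) = 1.11818
Sc = 1.11818 * 0.123829
Sc = 0.1385 m


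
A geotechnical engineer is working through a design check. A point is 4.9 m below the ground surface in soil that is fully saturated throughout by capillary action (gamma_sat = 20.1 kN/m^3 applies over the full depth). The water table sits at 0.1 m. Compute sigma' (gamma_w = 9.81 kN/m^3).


Total stress = gamma_sat * depth
sigma = 20.1 * 4.9 = 98.49 kPa
Pore water pressure u = gamma_w * (depth - d_wt)
u = 9.81 * (4.9 - 0.1) = 47.088 kPa
Effective stress = sigma - u
sigma' = 98.49 - 47.088 = 51.4 kPa


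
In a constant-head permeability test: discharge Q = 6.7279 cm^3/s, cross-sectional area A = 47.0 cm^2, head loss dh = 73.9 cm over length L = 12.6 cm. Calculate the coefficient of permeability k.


Compute hydraulic gradient:
i = dh / L = 73.9 / 12.6 = 5.86508
Then apply Darcy's law:
k = Q / (A * i)
k = 6.7279 / (47.0 * 5.86508)
k = 6.7279 / 275.659
k = 0.024407 cm/s


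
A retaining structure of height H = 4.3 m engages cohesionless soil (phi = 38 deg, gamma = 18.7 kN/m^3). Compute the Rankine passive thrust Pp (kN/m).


Result: 726.75 kN/m

Derivation:
Compute passive earth pressure coefficient:
Kp = tan^2(45 + phi/2) = tan^2(64.0) = 4.203746
Compute passive force:
Pp = 0.5 * Kp * gamma * H^2
Pp = 0.5 * 4.203746 * 18.7 * 4.3^2
Pp = 726.75 kN/m


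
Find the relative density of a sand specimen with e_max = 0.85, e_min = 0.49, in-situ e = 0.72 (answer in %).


Result: 36.11 %

Derivation:
Using Dr = (e_max - e) / (e_max - e_min) * 100
e_max - e = 0.85 - 0.72 = 0.13
e_max - e_min = 0.85 - 0.49 = 0.36
Dr = 0.13 / 0.36 * 100
Dr = 36.11 %


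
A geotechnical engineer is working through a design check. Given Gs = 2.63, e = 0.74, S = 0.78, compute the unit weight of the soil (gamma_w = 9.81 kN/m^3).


Result: 18.082 kN/m^3

Derivation:
Using gamma = gamma_w * (Gs + S*e) / (1 + e)
Numerator: Gs + S*e = 2.63 + 0.78*0.74 = 3.2072
Denominator: 1 + e = 1 + 0.74 = 1.74
gamma = 9.81 * 3.2072 / 1.74
gamma = 18.082 kN/m^3


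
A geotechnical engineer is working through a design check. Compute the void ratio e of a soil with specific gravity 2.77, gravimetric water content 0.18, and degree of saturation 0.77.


Using the relation e = Gs * w / S
e = 2.77 * 0.18 / 0.77
e = 0.6475


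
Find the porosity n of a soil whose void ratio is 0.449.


Result: 0.3099

Derivation:
Using the relation n = e / (1 + e)
n = 0.449 / (1 + 0.449)
n = 0.449 / 1.449
n = 0.3099


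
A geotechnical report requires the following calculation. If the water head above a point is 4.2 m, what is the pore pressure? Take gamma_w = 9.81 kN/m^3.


Result: 41.2 kPa

Derivation:
Using u = gamma_w * h_w
u = 9.81 * 4.2
u = 41.2 kPa


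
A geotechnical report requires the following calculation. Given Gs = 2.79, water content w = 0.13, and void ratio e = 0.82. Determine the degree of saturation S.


Result: 0.4423

Derivation:
Using S = Gs * w / e
S = 2.79 * 0.13 / 0.82
S = 0.4423


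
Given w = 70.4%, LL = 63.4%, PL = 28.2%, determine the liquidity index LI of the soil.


Result: 1.199

Derivation:
First compute the plasticity index:
PI = LL - PL = 63.4 - 28.2 = 35.2
Then compute the liquidity index:
LI = (w - PL) / PI
LI = (70.4 - 28.2) / 35.2
LI = 1.199


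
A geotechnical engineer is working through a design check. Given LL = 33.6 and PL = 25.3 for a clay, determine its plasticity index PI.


Using PI = LL - PL
PI = 33.6 - 25.3
PI = 8.3


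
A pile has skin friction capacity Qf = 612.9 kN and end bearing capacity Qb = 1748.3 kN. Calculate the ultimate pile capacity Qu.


Using Qu = Qf + Qb
Qu = 612.9 + 1748.3
Qu = 2361.2 kN


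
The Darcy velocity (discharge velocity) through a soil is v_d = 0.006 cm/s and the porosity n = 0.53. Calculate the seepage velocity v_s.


Using v_s = v_d / n
v_s = 0.006 / 0.53
v_s = 0.01132 cm/s


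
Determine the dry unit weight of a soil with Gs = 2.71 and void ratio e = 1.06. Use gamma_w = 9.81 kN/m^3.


Using gamma_d = Gs * gamma_w / (1 + e)
gamma_d = 2.71 * 9.81 / (1 + 1.06)
gamma_d = 2.71 * 9.81 / 2.06
gamma_d = 12.905 kN/m^3


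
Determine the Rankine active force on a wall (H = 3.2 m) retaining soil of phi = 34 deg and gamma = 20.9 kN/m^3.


Result: 30.25 kN/m

Derivation:
Compute active earth pressure coefficient:
Ka = tan^2(45 - phi/2) = tan^2(28.0) = 0.282715
Compute active force:
Pa = 0.5 * Ka * gamma * H^2
Pa = 0.5 * 0.282715 * 20.9 * 3.2^2
Pa = 30.25 kN/m


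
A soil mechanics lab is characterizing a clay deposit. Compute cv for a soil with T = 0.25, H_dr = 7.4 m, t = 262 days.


Using cv = T * H_dr^2 / t
H_dr^2 = 7.4^2 = 54.76
cv = 0.25 * 54.76 / 262
cv = 0.05225 m^2/day


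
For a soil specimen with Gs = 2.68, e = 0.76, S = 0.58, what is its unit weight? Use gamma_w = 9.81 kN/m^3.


Using gamma = gamma_w * (Gs + S*e) / (1 + e)
Numerator: Gs + S*e = 2.68 + 0.58*0.76 = 3.1208
Denominator: 1 + e = 1 + 0.76 = 1.76
gamma = 9.81 * 3.1208 / 1.76
gamma = 17.395 kN/m^3


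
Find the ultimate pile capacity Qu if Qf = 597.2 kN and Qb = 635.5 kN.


Result: 1232.7 kN

Derivation:
Using Qu = Qf + Qb
Qu = 597.2 + 635.5
Qu = 1232.7 kN


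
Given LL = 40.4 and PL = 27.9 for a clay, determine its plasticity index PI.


Using PI = LL - PL
PI = 40.4 - 27.9
PI = 12.5


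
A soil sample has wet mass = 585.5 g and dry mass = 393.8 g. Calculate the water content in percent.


Using w = (m_wet - m_dry) / m_dry * 100
m_wet - m_dry = 585.5 - 393.8 = 191.7 g
w = 191.7 / 393.8 * 100
w = 48.68 %


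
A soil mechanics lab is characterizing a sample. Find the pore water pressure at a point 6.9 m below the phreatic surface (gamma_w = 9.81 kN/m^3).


Using u = gamma_w * h_w
u = 9.81 * 6.9
u = 67.69 kPa


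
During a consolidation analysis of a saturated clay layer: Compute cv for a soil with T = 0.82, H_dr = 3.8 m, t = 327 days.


Using cv = T * H_dr^2 / t
H_dr^2 = 3.8^2 = 14.44
cv = 0.82 * 14.44 / 327
cv = 0.03621 m^2/day


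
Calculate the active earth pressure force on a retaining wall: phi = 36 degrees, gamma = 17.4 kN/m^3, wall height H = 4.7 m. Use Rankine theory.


Compute active earth pressure coefficient:
Ka = tan^2(45 - phi/2) = tan^2(27.0) = 0.259616
Compute active force:
Pa = 0.5 * Ka * gamma * H^2
Pa = 0.5 * 0.259616 * 17.4 * 4.7^2
Pa = 49.89 kN/m


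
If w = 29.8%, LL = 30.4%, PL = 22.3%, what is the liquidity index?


First compute the plasticity index:
PI = LL - PL = 30.4 - 22.3 = 8.1
Then compute the liquidity index:
LI = (w - PL) / PI
LI = (29.8 - 22.3) / 8.1
LI = 0.926


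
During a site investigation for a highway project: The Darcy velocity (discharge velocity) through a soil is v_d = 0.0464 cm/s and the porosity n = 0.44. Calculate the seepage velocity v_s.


Using v_s = v_d / n
v_s = 0.0464 / 0.44
v_s = 0.10545 cm/s


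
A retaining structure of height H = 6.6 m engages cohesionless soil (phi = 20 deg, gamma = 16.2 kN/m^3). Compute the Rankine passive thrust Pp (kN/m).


Result: 719.65 kN/m

Derivation:
Compute passive earth pressure coefficient:
Kp = tan^2(45 + phi/2) = tan^2(55.0) = 2.039607
Compute passive force:
Pp = 0.5 * Kp * gamma * H^2
Pp = 0.5 * 2.039607 * 16.2 * 6.6^2
Pp = 719.65 kN/m


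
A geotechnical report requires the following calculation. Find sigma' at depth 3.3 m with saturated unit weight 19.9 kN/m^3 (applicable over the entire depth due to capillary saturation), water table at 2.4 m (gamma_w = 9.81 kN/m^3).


Total stress = gamma_sat * depth
sigma = 19.9 * 3.3 = 65.67 kPa
Pore water pressure u = gamma_w * (depth - d_wt)
u = 9.81 * (3.3 - 2.4) = 8.829 kPa
Effective stress = sigma - u
sigma' = 65.67 - 8.829 = 56.84 kPa


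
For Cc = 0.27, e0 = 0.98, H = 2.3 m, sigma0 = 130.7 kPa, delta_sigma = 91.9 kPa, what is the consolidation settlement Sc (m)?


Using Sc = Cc * H / (1 + e0) * log10((sigma0 + delta_sigma) / sigma0)
Stress ratio = (130.7 + 91.9) / 130.7 = 1.70314
log10(1.70314) = 0.23125
Cc * H / (1 + e0) = 0.27 * 2.3 / (1 + 0.98) = 0.313636
Sc = 0.313636 * 0.23125
Sc = 0.0725 m


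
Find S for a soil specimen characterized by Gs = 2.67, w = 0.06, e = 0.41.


Using S = Gs * w / e
S = 2.67 * 0.06 / 0.41
S = 0.3907


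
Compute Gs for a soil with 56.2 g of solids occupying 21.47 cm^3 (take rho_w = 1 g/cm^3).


Result: 2.618

Derivation:
Using Gs = m_s / (V_s * rho_w)
Since rho_w = 1 g/cm^3:
Gs = 56.2 / 21.47
Gs = 2.618


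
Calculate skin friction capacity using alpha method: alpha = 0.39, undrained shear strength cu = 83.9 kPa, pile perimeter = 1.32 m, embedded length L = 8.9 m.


Result: 384.41 kN

Derivation:
Using Qs = alpha * cu * perimeter * L
Qs = 0.39 * 83.9 * 1.32 * 8.9
Qs = 384.41 kN


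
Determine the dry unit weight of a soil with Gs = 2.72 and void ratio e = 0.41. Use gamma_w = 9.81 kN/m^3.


Using gamma_d = Gs * gamma_w / (1 + e)
gamma_d = 2.72 * 9.81 / (1 + 0.41)
gamma_d = 2.72 * 9.81 / 1.41
gamma_d = 18.924 kN/m^3


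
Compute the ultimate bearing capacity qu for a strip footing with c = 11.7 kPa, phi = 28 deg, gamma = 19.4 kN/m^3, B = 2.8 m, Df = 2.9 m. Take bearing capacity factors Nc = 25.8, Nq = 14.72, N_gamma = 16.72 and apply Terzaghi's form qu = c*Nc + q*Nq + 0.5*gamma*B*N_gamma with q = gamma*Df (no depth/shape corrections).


Compute qu = c*Nc + gamma*Df*Nq + 0.5*gamma*B*N_gamma
Term 1: 11.7 * 25.8 = 301.86
Term 2: 19.4 * 2.9 * 14.72 = 828.1472
Term 3: 0.5 * 19.4 * 2.8 * 16.72 = 454.1152
qu = 301.86 + 828.1472 + 454.1152
qu = 1584.12 kPa


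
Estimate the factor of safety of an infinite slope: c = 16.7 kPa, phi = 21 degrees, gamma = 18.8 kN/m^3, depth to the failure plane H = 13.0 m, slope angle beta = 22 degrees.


Using Fs = c / (gamma*H*sin(beta)*cos(beta)) + tan(phi)/tan(beta)
Cohesion contribution = 16.7 / (18.8*13.0*sin(22)*cos(22))
Cohesion contribution = 0.196732
Friction contribution = tan(21)/tan(22) = 0.950097
Fs = 0.196732 + 0.950097
Fs = 1.147


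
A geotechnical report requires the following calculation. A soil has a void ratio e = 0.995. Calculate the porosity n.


Result: 0.4987

Derivation:
Using the relation n = e / (1 + e)
n = 0.995 / (1 + 0.995)
n = 0.995 / 1.995
n = 0.4987


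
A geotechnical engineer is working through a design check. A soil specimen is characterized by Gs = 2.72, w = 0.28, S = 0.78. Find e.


Using the relation e = Gs * w / S
e = 2.72 * 0.28 / 0.78
e = 0.9764


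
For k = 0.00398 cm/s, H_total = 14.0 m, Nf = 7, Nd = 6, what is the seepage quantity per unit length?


Convert k to m/s for unit consistency with H:
k = 0.00398 cm/s = 0.00398 / 100 m/s = 3.98e-05 m/s
Using q = k * H * Nf / Nd
Nf / Nd = 7 / 6 = 1.1667
q = 3.98e-05 * 14.0 * 1.1667
q = 0.0006501 m^3/s per m


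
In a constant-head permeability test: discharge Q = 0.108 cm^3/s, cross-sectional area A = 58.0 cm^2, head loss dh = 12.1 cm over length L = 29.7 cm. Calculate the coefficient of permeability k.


Compute hydraulic gradient:
i = dh / L = 12.1 / 29.7 = 0.407407
Then apply Darcy's law:
k = Q / (A * i)
k = 0.108 / (58.0 * 0.407407)
k = 0.108 / 23.6296
k = 0.004571 cm/s


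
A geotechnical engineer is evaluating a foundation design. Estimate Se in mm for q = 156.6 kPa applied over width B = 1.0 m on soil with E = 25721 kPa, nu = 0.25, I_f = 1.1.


Using Se = q * B * (1 - nu^2) * I_f / E
1 - nu^2 = 1 - 0.25^2 = 0.9375
Se = 156.6 * 1.0 * 0.9375 * 1.1 / 25721
Se = 0.006279 m
Convert to mm: Se = 0.006279 * 1000 = 6.279 mm


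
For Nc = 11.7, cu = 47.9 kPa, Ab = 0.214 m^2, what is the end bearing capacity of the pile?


Using Qb = Nc * cu * Ab
Qb = 11.7 * 47.9 * 0.214
Qb = 119.93 kN


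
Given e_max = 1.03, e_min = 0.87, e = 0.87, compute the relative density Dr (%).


Result: 100.0 %

Derivation:
Using Dr = (e_max - e) / (e_max - e_min) * 100
e_max - e = 1.03 - 0.87 = 0.16
e_max - e_min = 1.03 - 0.87 = 0.16
Dr = 0.16 / 0.16 * 100
Dr = 100.0 %


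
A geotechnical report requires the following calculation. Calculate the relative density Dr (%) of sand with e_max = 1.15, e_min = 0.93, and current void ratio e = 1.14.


Using Dr = (e_max - e) / (e_max - e_min) * 100
e_max - e = 1.15 - 1.14 = 0.01
e_max - e_min = 1.15 - 0.93 = 0.22
Dr = 0.01 / 0.22 * 100
Dr = 4.55 %


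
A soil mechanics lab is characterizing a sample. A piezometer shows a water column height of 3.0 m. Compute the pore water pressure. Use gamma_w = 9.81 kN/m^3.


Using u = gamma_w * h_w
u = 9.81 * 3.0
u = 29.43 kPa


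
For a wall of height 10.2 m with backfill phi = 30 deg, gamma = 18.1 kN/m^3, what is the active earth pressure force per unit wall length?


Result: 313.85 kN/m

Derivation:
Compute active earth pressure coefficient:
Ka = tan^2(45 - phi/2) = tan^2(30.0) = 0.333333
Compute active force:
Pa = 0.5 * Ka * gamma * H^2
Pa = 0.5 * 0.333333 * 18.1 * 10.2^2
Pa = 313.85 kN/m


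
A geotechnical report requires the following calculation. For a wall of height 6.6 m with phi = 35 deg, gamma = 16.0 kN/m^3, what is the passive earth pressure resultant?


Compute passive earth pressure coefficient:
Kp = tan^2(45 + phi/2) = tan^2(62.5) = 3.690172
Compute passive force:
Pp = 0.5 * Kp * gamma * H^2
Pp = 0.5 * 3.690172 * 16.0 * 6.6^2
Pp = 1285.95 kN/m


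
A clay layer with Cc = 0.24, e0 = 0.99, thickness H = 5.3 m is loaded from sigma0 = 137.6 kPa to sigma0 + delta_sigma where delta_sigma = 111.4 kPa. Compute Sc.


Result: 0.1646 m

Derivation:
Using Sc = Cc * H / (1 + e0) * log10((sigma0 + delta_sigma) / sigma0)
Stress ratio = (137.6 + 111.4) / 137.6 = 1.80959
log10(1.80959) = 0.257581
Cc * H / (1 + e0) = 0.24 * 5.3 / (1 + 0.99) = 0.639196
Sc = 0.639196 * 0.257581
Sc = 0.1646 m


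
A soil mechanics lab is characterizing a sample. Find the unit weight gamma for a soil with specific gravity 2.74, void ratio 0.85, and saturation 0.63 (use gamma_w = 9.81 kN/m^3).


Using gamma = gamma_w * (Gs + S*e) / (1 + e)
Numerator: Gs + S*e = 2.74 + 0.63*0.85 = 3.2755
Denominator: 1 + e = 1 + 0.85 = 1.85
gamma = 9.81 * 3.2755 / 1.85
gamma = 17.369 kN/m^3


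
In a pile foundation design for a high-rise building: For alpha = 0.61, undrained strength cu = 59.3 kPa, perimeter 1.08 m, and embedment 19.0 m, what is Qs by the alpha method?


Using Qs = alpha * cu * perimeter * L
Qs = 0.61 * 59.3 * 1.08 * 19.0
Qs = 742.27 kN


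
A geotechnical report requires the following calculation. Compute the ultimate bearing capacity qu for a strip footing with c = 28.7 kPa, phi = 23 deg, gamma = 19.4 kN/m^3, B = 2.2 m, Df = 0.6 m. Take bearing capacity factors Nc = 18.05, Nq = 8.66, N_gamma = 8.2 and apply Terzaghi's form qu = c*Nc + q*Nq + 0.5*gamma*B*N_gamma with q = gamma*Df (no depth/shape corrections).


Compute qu = c*Nc + gamma*Df*Nq + 0.5*gamma*B*N_gamma
Term 1: 28.7 * 18.05 = 518.035
Term 2: 19.4 * 0.6 * 8.66 = 100.8024
Term 3: 0.5 * 19.4 * 2.2 * 8.2 = 174.988
qu = 518.035 + 100.8024 + 174.988
qu = 793.83 kPa


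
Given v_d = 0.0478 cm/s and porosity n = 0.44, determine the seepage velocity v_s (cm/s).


Using v_s = v_d / n
v_s = 0.0478 / 0.44
v_s = 0.10864 cm/s


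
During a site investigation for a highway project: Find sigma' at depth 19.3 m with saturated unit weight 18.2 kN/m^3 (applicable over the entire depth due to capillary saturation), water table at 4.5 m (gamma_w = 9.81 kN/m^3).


Total stress = gamma_sat * depth
sigma = 18.2 * 19.3 = 351.26 kPa
Pore water pressure u = gamma_w * (depth - d_wt)
u = 9.81 * (19.3 - 4.5) = 145.188 kPa
Effective stress = sigma - u
sigma' = 351.26 - 145.188 = 206.07 kPa


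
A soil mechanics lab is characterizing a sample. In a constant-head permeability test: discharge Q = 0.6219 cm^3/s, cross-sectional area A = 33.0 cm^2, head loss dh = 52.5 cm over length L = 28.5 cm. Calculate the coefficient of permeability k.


Compute hydraulic gradient:
i = dh / L = 52.5 / 28.5 = 1.84211
Then apply Darcy's law:
k = Q / (A * i)
k = 0.6219 / (33.0 * 1.84211)
k = 0.6219 / 60.7895
k = 0.01023 cm/s


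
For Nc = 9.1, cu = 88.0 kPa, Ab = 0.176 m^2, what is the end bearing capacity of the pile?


Using Qb = Nc * cu * Ab
Qb = 9.1 * 88.0 * 0.176
Qb = 140.94 kN


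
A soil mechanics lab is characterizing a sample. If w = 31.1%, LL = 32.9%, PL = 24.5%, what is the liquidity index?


First compute the plasticity index:
PI = LL - PL = 32.9 - 24.5 = 8.4
Then compute the liquidity index:
LI = (w - PL) / PI
LI = (31.1 - 24.5) / 8.4
LI = 0.786


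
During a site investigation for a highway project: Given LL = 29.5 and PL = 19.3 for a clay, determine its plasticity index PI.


Result: 10.2

Derivation:
Using PI = LL - PL
PI = 29.5 - 19.3
PI = 10.2


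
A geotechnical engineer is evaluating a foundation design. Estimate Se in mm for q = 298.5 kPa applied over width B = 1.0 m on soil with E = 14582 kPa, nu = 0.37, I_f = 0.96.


Result: 16.961 mm

Derivation:
Using Se = q * B * (1 - nu^2) * I_f / E
1 - nu^2 = 1 - 0.37^2 = 0.8631
Se = 298.5 * 1.0 * 0.8631 * 0.96 / 14582
Se = 0.016961 m
Convert to mm: Se = 0.016961 * 1000 = 16.961 mm


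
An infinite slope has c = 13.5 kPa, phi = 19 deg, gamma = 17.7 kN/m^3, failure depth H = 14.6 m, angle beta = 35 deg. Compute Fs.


Result: 0.603

Derivation:
Using Fs = c / (gamma*H*sin(beta)*cos(beta)) + tan(phi)/tan(beta)
Cohesion contribution = 13.5 / (17.7*14.6*sin(35)*cos(35))
Cohesion contribution = 0.111186
Friction contribution = tan(19)/tan(35) = 0.491751
Fs = 0.111186 + 0.491751
Fs = 0.603


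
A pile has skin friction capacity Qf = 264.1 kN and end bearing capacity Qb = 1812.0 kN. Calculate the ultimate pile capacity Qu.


Result: 2076.1 kN

Derivation:
Using Qu = Qf + Qb
Qu = 264.1 + 1812.0
Qu = 2076.1 kN


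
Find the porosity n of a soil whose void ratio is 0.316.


Using the relation n = e / (1 + e)
n = 0.316 / (1 + 0.316)
n = 0.316 / 1.316
n = 0.2401


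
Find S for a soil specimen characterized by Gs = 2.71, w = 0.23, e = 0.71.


Result: 0.8779

Derivation:
Using S = Gs * w / e
S = 2.71 * 0.23 / 0.71
S = 0.8779


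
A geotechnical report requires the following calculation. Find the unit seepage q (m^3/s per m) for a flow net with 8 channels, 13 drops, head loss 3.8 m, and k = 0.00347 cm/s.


Result: 8.114e-05 m^3/s per m

Derivation:
Convert k to m/s for unit consistency with H:
k = 0.00347 cm/s = 0.00347 / 100 m/s = 3.47e-05 m/s
Using q = k * H * Nf / Nd
Nf / Nd = 8 / 13 = 0.6154
q = 3.47e-05 * 3.8 * 0.6154
q = 8.114e-05 m^3/s per m


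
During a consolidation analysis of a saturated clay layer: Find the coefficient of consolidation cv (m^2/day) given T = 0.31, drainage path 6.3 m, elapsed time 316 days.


Result: 0.03894 m^2/day

Derivation:
Using cv = T * H_dr^2 / t
H_dr^2 = 6.3^2 = 39.69
cv = 0.31 * 39.69 / 316
cv = 0.03894 m^2/day


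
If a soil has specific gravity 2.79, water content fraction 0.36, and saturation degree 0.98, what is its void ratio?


Using the relation e = Gs * w / S
e = 2.79 * 0.36 / 0.98
e = 1.0249


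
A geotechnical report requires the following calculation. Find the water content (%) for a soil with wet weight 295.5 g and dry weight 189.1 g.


Result: 56.27 %

Derivation:
Using w = (m_wet - m_dry) / m_dry * 100
m_wet - m_dry = 295.5 - 189.1 = 106.4 g
w = 106.4 / 189.1 * 100
w = 56.27 %


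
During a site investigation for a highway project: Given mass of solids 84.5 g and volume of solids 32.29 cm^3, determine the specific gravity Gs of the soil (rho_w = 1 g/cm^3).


Using Gs = m_s / (V_s * rho_w)
Since rho_w = 1 g/cm^3:
Gs = 84.5 / 32.29
Gs = 2.617


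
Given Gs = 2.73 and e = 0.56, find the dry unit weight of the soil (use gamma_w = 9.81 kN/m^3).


Using gamma_d = Gs * gamma_w / (1 + e)
gamma_d = 2.73 * 9.81 / (1 + 0.56)
gamma_d = 2.73 * 9.81 / 1.56
gamma_d = 17.168 kN/m^3


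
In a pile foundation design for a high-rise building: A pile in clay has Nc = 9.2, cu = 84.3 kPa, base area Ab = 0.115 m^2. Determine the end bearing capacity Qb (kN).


Using Qb = Nc * cu * Ab
Qb = 9.2 * 84.3 * 0.115
Qb = 89.19 kN


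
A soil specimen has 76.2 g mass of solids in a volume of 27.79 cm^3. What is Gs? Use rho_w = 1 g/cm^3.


Result: 2.742

Derivation:
Using Gs = m_s / (V_s * rho_w)
Since rho_w = 1 g/cm^3:
Gs = 76.2 / 27.79
Gs = 2.742


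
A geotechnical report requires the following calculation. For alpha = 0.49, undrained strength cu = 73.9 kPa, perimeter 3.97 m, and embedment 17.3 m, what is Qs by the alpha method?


Using Qs = alpha * cu * perimeter * L
Qs = 0.49 * 73.9 * 3.97 * 17.3
Qs = 2487.01 kN


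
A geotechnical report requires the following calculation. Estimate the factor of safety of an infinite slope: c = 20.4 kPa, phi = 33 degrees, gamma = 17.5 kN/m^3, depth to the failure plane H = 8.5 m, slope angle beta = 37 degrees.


Using Fs = c / (gamma*H*sin(beta)*cos(beta)) + tan(phi)/tan(beta)
Cohesion contribution = 20.4 / (17.5*8.5*sin(37)*cos(37))
Cohesion contribution = 0.285339
Friction contribution = tan(33)/tan(37) = 0.861793
Fs = 0.285339 + 0.861793
Fs = 1.147


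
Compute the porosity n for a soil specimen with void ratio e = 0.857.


Using the relation n = e / (1 + e)
n = 0.857 / (1 + 0.857)
n = 0.857 / 1.857
n = 0.4615


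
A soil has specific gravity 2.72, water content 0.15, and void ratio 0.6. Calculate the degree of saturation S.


Result: 0.68

Derivation:
Using S = Gs * w / e
S = 2.72 * 0.15 / 0.6
S = 0.68


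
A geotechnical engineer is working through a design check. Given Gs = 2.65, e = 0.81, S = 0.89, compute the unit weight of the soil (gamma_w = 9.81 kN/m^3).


Using gamma = gamma_w * (Gs + S*e) / (1 + e)
Numerator: Gs + S*e = 2.65 + 0.89*0.81 = 3.3709
Denominator: 1 + e = 1 + 0.81 = 1.81
gamma = 9.81 * 3.3709 / 1.81
gamma = 18.27 kN/m^3


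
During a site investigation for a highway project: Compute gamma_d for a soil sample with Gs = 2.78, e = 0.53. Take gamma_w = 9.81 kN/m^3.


Result: 17.825 kN/m^3

Derivation:
Using gamma_d = Gs * gamma_w / (1 + e)
gamma_d = 2.78 * 9.81 / (1 + 0.53)
gamma_d = 2.78 * 9.81 / 1.53
gamma_d = 17.825 kN/m^3


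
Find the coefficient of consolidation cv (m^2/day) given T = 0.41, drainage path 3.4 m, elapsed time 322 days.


Result: 0.01472 m^2/day

Derivation:
Using cv = T * H_dr^2 / t
H_dr^2 = 3.4^2 = 11.56
cv = 0.41 * 11.56 / 322
cv = 0.01472 m^2/day


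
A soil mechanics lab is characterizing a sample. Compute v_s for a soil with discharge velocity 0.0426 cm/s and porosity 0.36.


Using v_s = v_d / n
v_s = 0.0426 / 0.36
v_s = 0.11833 cm/s


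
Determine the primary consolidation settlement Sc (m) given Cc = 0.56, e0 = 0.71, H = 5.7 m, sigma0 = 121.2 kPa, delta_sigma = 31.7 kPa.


Result: 0.1884 m

Derivation:
Using Sc = Cc * H / (1 + e0) * log10((sigma0 + delta_sigma) / sigma0)
Stress ratio = (121.2 + 31.7) / 121.2 = 1.26155
log10(1.26155) = 0.100905
Cc * H / (1 + e0) = 0.56 * 5.7 / (1 + 0.71) = 1.86667
Sc = 1.86667 * 0.100905
Sc = 0.1884 m


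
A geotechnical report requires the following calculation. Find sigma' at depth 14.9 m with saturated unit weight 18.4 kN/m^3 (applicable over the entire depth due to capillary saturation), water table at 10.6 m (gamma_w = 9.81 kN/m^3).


Result: 231.98 kPa

Derivation:
Total stress = gamma_sat * depth
sigma = 18.4 * 14.9 = 274.16 kPa
Pore water pressure u = gamma_w * (depth - d_wt)
u = 9.81 * (14.9 - 10.6) = 42.183 kPa
Effective stress = sigma - u
sigma' = 274.16 - 42.183 = 231.98 kPa


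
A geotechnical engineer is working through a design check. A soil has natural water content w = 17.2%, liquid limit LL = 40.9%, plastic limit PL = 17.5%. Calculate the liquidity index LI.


Result: -0.013

Derivation:
First compute the plasticity index:
PI = LL - PL = 40.9 - 17.5 = 23.4
Then compute the liquidity index:
LI = (w - PL) / PI
LI = (17.2 - 17.5) / 23.4
LI = -0.013


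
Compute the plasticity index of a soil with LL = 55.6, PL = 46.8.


Result: 8.8

Derivation:
Using PI = LL - PL
PI = 55.6 - 46.8
PI = 8.8


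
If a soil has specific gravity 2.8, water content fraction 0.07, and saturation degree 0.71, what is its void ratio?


Using the relation e = Gs * w / S
e = 2.8 * 0.07 / 0.71
e = 0.2761


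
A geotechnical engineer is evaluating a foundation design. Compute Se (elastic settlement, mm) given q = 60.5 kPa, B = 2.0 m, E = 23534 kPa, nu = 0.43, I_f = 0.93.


Result: 3.897 mm

Derivation:
Using Se = q * B * (1 - nu^2) * I_f / E
1 - nu^2 = 1 - 0.43^2 = 0.8151
Se = 60.5 * 2.0 * 0.8151 * 0.93 / 23534
Se = 0.003897 m
Convert to mm: Se = 0.003897 * 1000 = 3.897 mm


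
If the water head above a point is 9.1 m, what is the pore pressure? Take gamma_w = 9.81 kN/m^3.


Result: 89.27 kPa

Derivation:
Using u = gamma_w * h_w
u = 9.81 * 9.1
u = 89.27 kPa
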